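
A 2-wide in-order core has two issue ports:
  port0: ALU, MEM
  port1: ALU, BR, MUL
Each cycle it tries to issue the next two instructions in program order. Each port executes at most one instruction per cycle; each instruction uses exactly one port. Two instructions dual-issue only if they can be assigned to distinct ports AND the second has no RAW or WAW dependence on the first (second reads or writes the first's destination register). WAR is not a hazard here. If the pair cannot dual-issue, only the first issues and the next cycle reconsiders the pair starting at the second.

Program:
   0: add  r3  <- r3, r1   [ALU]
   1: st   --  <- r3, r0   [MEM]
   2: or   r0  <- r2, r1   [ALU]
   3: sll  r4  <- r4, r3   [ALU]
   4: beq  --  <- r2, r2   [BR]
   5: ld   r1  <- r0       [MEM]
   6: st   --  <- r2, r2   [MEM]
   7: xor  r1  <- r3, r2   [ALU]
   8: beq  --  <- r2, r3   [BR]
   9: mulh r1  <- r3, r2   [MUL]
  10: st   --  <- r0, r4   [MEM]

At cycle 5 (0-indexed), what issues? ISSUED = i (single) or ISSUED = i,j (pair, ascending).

ISSUED = 8

  cy0 -> i0 (add) RAW r3
  cy1 -> i1+i2 (st+or) dual
  cy2 -> i3+i4 (sll+beq) dual
  cy3 -> i5 (ld) no-port MEM/MEM
  cy4 -> i6+i7 (st+xor) dual
  cy5 -> i8 (beq) no-port BR/MUL
  cy6 -> i9+i10 (mulh+st) dual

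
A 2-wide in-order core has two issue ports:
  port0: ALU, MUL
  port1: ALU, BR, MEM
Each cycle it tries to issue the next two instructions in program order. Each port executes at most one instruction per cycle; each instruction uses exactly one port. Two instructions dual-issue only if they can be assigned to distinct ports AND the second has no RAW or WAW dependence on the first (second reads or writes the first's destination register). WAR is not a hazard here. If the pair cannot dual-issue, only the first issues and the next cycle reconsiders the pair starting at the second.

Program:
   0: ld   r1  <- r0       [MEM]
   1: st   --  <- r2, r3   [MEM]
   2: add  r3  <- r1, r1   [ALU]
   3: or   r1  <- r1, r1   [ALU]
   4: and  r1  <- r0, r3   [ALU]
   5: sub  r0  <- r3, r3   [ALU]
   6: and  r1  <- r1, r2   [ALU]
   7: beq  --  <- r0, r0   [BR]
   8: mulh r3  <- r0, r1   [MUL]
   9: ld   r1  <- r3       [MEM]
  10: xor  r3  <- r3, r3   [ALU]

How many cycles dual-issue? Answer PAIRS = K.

PAIRS = 4

[0] i0  ld  -- no-port MEM/MEM
[1] i1/i2  st add  -- dual
[2] i3  or  -- WAW r1
[3] i4/i5  and sub  -- dual
[4] i6/i7  and beq  -- dual
[5] i8  mulh  -- RAW r3
[6] i9/i10  ld xor  -- dual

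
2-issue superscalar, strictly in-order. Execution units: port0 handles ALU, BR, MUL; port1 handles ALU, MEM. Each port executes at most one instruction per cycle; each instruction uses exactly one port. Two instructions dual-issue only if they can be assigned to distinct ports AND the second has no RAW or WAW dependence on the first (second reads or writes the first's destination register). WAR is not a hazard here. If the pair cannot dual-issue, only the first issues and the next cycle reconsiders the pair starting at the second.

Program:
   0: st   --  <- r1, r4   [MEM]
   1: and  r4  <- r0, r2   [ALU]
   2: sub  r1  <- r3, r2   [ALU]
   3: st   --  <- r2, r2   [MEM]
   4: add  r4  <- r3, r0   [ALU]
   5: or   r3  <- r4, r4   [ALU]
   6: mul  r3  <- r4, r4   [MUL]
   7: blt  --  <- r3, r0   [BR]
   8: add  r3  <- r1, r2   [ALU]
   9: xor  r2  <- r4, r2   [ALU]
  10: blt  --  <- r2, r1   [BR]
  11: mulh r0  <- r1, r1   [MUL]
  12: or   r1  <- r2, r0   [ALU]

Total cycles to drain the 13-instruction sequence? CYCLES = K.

CYCLES = 10

0. st+and @i0&i1  | 2-wide
1. sub+st @i2&i3  | 2-wide
2. add @i4  | RAW r4
3. or @i5  | WAW r3
4. mul @i6  | no-port MUL/BR
5. blt+add @i7&i8  | 2-wide
6. xor @i9  | RAW r2
7. blt @i10  | no-port BR/MUL
8. mulh @i11  | RAW r0
9. or @i12  | tail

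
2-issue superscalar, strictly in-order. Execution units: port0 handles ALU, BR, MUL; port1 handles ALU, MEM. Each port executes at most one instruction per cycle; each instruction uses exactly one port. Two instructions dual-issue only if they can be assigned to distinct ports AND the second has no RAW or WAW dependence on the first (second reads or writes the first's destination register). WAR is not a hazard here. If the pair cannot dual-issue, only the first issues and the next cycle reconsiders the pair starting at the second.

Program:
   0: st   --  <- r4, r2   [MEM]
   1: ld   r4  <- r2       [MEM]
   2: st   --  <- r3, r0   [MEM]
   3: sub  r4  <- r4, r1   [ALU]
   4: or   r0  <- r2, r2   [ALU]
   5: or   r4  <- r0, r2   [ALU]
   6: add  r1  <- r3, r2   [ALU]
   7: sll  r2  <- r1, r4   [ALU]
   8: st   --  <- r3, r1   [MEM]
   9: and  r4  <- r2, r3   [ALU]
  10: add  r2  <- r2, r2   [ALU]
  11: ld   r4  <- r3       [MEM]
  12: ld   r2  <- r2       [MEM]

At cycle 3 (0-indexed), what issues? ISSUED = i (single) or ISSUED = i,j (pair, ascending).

ISSUED = 4

  cy0 -> i0 (st) no-port MEM/MEM
  cy1 -> i1 (ld) no-port MEM/MEM
  cy2 -> i2,i3 (st sub) dual
  cy3 -> i4 (or) RAW r0
  cy4 -> i5,i6 (or add) dual
  cy5 -> i7,i8 (sll st) dual
  cy6 -> i9,i10 (and add) dual
  cy7 -> i11 (ld) no-port MEM/MEM
  cy8 -> i12 (ld) tail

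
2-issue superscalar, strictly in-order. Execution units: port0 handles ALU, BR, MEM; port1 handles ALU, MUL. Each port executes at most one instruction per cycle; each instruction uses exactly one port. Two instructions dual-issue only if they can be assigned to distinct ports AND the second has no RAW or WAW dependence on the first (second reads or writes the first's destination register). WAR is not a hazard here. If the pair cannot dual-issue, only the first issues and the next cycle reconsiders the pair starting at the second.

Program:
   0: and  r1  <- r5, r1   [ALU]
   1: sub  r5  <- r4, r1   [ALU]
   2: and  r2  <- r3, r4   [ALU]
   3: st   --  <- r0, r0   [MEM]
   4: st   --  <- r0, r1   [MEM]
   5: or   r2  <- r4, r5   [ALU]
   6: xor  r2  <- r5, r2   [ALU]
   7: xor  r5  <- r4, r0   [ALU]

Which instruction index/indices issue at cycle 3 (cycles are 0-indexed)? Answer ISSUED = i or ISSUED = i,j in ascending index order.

t=0 i0:and.ALU ; RAW r1
t=1 i1&i2:sub.ALU/and.ALU ; dual
t=2 i3:st.MEM ; no-port MEM/MEM
t=3 i4&i5:st.MEM/or.ALU ; dual
t=4 i6&i7:xor.ALU/xor.ALU ; dual

ISSUED = 4,5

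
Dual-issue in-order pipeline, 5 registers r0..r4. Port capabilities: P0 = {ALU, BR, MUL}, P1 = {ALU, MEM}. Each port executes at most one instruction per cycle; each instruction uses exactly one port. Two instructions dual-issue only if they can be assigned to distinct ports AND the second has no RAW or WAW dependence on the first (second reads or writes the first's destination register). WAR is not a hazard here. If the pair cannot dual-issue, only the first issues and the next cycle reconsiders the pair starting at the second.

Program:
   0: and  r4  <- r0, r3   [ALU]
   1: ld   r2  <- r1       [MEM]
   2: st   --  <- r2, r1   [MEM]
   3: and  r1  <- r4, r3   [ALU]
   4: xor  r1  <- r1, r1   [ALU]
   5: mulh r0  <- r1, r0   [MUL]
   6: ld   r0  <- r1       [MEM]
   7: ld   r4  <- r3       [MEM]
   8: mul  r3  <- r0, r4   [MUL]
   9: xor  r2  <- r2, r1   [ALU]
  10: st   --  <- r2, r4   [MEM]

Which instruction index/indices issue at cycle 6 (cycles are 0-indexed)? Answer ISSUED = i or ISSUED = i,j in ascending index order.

  cy0 -> i0&i1 (and.ALU/ld.MEM) pair
  cy1 -> i2&i3 (st.MEM/and.ALU) pair
  cy2 -> i4 (xor.ALU) RAW r1
  cy3 -> i5 (mulh.MUL) WAW r0
  cy4 -> i6 (ld.MEM) no-port MEM/MEM
  cy5 -> i7 (ld.MEM) RAW r4
  cy6 -> i8&i9 (mul.MUL/xor.ALU) pair
  cy7 -> i10 (st.MEM) tail

ISSUED = 8,9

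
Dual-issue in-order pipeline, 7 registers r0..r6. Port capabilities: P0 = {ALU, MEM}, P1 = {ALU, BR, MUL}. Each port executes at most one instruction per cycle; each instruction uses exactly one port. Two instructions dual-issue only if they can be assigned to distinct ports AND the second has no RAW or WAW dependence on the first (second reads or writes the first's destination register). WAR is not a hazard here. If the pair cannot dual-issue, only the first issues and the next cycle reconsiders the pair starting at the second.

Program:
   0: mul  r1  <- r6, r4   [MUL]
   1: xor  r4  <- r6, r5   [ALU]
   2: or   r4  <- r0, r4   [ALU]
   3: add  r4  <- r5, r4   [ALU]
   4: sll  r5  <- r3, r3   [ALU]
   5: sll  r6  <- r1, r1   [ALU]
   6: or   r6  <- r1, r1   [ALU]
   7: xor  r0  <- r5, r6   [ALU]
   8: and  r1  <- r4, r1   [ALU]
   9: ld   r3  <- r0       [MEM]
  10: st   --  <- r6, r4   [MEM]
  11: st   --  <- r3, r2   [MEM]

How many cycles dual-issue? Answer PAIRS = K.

0. mul.MUL xor.ALU @i0+i1  | pair
1. or.ALU @i2  | RAW+WAW r4
2. add.ALU sll.ALU @i3+i4  | pair
3. sll.ALU @i5  | WAW r6
4. or.ALU @i6  | RAW r6
5. xor.ALU and.ALU @i7+i8  | pair
6. ld.MEM @i9  | no-port MEM/MEM
7. st.MEM @i10  | no-port MEM/MEM
8. st.MEM @i11  | tail

PAIRS = 3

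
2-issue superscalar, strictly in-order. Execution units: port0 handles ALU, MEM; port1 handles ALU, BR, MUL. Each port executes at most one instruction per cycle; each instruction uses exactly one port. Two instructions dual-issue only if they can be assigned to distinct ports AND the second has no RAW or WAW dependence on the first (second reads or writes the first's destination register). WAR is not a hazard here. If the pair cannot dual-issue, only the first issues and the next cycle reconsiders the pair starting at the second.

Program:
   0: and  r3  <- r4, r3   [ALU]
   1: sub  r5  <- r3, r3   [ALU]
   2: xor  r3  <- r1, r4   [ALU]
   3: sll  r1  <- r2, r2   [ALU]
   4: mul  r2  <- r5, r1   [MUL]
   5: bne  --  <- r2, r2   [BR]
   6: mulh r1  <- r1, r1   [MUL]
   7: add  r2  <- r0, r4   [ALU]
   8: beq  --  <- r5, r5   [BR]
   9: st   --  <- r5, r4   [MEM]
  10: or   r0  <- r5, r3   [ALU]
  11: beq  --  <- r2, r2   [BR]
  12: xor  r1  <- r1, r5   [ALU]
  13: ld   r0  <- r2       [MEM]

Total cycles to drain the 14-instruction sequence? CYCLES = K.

[0] i0  and.ALU  -- RAW r3
[1] i1/i2  sub.ALU;xor.ALU  -- 2-wide
[2] i3  sll.ALU  -- RAW r1
[3] i4  mul.MUL  -- no-port MUL/BR
[4] i5  bne.BR  -- no-port BR/MUL
[5] i6/i7  mulh.MUL;add.ALU  -- 2-wide
[6] i8/i9  beq.BR;st.MEM  -- 2-wide
[7] i10/i11  or.ALU;beq.BR  -- 2-wide
[8] i12/i13  xor.ALU;ld.MEM  -- 2-wide

CYCLES = 9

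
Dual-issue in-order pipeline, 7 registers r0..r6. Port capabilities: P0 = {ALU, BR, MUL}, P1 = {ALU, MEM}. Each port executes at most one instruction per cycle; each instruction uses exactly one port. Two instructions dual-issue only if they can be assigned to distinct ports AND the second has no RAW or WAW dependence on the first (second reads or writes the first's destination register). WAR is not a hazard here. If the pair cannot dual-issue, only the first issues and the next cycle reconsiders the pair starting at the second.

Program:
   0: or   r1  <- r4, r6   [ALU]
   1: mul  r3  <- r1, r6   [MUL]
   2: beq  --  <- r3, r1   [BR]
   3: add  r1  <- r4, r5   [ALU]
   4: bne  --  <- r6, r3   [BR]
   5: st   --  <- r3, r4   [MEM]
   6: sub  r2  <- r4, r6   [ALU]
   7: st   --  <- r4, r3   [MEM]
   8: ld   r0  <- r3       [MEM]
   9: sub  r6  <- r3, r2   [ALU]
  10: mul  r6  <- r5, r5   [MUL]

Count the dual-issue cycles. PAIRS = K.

c0: i0 or.ALU  RAW r1
c1: i1 mul.MUL  no-port MUL/BR
c2: i2&i3 beq.BR add.ALU  dual
c3: i4&i5 bne.BR st.MEM  dual
c4: i6&i7 sub.ALU st.MEM  dual
c5: i8&i9 ld.MEM sub.ALU  dual
c6: i10 mul.MUL  tail

PAIRS = 4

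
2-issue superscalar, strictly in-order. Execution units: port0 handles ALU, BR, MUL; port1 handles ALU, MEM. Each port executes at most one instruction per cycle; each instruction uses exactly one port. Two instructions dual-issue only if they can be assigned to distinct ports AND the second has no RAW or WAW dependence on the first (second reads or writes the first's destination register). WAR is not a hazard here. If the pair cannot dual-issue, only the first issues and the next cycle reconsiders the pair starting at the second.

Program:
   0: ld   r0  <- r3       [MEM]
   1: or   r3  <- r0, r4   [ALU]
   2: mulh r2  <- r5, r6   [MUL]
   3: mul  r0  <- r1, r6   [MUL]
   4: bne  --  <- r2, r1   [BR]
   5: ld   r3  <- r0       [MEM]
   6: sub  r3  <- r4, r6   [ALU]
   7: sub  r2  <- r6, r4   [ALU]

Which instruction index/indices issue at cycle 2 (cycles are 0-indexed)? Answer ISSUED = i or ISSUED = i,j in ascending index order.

ISSUED = 3

0. ld @i0  | RAW r0
1. or/mulh @i1+i2  | pair
2. mul @i3  | no-port MUL/BR
3. bne/ld @i4+i5  | pair
4. sub/sub @i6+i7  | pair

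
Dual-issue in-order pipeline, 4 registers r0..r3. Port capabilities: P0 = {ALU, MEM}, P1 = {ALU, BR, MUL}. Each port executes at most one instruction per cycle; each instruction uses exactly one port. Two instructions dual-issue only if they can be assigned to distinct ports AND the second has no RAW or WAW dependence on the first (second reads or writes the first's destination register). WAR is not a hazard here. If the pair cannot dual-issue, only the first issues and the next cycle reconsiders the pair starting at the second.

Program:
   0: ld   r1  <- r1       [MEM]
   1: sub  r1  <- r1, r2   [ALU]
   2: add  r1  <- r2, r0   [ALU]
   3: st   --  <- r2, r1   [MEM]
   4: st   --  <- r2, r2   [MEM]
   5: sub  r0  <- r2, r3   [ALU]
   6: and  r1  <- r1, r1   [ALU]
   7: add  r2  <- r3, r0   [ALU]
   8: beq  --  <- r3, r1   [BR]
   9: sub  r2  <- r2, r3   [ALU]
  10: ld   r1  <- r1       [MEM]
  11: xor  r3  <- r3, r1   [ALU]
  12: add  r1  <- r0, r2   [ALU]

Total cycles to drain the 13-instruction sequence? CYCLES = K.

t=0 i0:ld.MEM ; RAW+WAW r1
t=1 i1:sub.ALU ; WAW r1
t=2 i2:add.ALU ; RAW r1
t=3 i3:st.MEM ; no-port MEM/MEM
t=4 i4,i5:st.MEM;sub.ALU ; pair
t=5 i6,i7:and.ALU;add.ALU ; pair
t=6 i8,i9:beq.BR;sub.ALU ; pair
t=7 i10:ld.MEM ; RAW r1
t=8 i11,i12:xor.ALU;add.ALU ; pair

CYCLES = 9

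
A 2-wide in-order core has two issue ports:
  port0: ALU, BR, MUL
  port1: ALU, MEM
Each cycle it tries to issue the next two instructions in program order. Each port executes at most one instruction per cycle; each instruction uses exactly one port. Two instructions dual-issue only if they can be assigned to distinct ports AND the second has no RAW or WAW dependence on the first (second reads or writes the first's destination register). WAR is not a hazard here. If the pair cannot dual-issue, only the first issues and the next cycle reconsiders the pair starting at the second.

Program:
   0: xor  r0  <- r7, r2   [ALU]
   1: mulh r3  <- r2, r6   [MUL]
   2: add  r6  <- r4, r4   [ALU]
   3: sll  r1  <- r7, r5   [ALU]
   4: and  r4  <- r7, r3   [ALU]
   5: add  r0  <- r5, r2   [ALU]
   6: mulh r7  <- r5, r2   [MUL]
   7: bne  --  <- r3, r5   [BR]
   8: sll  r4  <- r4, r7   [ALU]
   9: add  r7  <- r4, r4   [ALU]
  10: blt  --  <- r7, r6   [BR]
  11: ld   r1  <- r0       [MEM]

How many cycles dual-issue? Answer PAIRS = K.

  cy0 -> i0/i1 (xor.ALU+mulh.MUL) dual
  cy1 -> i2/i3 (add.ALU+sll.ALU) dual
  cy2 -> i4/i5 (and.ALU+add.ALU) dual
  cy3 -> i6 (mulh.MUL) no-port MUL/BR
  cy4 -> i7/i8 (bne.BR+sll.ALU) dual
  cy5 -> i9 (add.ALU) RAW r7
  cy6 -> i10/i11 (blt.BR+ld.MEM) dual

PAIRS = 5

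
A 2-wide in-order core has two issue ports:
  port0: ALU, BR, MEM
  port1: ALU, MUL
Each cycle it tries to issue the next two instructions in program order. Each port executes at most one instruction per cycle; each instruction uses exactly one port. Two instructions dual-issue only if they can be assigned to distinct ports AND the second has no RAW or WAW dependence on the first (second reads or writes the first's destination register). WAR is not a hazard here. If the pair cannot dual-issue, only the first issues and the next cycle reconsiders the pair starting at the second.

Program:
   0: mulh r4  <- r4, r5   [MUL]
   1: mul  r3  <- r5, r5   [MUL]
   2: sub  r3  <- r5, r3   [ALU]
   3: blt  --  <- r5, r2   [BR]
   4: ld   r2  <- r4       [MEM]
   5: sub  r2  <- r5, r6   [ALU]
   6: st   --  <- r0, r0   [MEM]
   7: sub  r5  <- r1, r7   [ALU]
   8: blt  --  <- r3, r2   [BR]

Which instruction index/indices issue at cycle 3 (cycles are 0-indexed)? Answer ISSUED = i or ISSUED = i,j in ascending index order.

  cy0 -> i0 (mulh.MUL) no-port MUL/MUL
  cy1 -> i1 (mul.MUL) RAW+WAW r3
  cy2 -> i2,i3 (sub.ALU/blt.BR) 2-wide
  cy3 -> i4 (ld.MEM) WAW r2
  cy4 -> i5,i6 (sub.ALU/st.MEM) 2-wide
  cy5 -> i7,i8 (sub.ALU/blt.BR) 2-wide

ISSUED = 4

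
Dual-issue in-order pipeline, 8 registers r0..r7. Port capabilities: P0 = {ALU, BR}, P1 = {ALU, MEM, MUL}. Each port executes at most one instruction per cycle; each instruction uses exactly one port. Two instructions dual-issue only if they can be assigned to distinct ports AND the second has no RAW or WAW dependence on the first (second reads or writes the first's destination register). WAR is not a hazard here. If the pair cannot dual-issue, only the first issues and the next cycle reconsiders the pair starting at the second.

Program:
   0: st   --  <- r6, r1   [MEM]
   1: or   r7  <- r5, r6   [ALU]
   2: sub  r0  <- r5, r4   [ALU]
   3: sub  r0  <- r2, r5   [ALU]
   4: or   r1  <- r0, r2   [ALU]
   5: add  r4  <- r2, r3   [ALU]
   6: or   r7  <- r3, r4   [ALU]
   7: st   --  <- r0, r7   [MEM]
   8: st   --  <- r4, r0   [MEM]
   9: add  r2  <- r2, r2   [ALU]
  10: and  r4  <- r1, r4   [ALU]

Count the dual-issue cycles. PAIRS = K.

PAIRS = 3

[0] i0,i1  st+or  -- pair
[1] i2  sub  -- WAW r0
[2] i3  sub  -- RAW r0
[3] i4,i5  or+add  -- pair
[4] i6  or  -- RAW r7
[5] i7  st  -- no-port MEM/MEM
[6] i8,i9  st+add  -- pair
[7] i10  and  -- tail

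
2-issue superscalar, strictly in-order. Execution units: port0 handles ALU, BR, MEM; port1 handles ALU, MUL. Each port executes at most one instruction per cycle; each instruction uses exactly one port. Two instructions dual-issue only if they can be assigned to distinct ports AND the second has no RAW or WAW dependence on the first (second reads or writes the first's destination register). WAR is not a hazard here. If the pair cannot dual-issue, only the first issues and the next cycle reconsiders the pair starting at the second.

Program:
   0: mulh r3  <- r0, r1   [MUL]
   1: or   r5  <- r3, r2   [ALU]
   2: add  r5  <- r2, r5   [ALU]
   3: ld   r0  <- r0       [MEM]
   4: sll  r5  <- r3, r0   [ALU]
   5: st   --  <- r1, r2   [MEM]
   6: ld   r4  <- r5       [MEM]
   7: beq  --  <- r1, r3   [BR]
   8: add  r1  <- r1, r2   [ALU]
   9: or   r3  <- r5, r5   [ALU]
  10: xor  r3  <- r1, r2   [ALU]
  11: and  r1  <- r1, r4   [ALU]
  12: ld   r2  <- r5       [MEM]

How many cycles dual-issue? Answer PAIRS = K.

PAIRS = 4

c0: i0 mulh.MUL  RAW r3
c1: i1 or.ALU  RAW+WAW r5
c2: i2/i3 add.ALU/ld.MEM  pair
c3: i4/i5 sll.ALU/st.MEM  pair
c4: i6 ld.MEM  no-port MEM/BR
c5: i7/i8 beq.BR/add.ALU  pair
c6: i9 or.ALU  WAW r3
c7: i10/i11 xor.ALU/and.ALU  pair
c8: i12 ld.MEM  tail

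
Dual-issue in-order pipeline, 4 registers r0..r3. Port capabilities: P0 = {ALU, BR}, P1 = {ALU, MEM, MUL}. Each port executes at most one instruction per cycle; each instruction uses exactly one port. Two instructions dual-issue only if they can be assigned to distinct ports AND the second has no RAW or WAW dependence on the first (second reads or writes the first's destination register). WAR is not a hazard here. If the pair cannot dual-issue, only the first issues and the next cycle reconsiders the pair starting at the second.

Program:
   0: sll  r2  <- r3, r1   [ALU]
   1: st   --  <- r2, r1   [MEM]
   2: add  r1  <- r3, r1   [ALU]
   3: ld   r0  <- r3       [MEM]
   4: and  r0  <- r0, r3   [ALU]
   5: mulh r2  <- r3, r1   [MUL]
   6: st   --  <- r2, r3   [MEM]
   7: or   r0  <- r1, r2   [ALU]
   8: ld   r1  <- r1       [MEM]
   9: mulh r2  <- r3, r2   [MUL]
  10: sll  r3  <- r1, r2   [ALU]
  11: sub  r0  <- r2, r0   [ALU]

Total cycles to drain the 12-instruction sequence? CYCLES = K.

CYCLES = 8

[0] i0  sll.ALU  -- RAW r2
[1] i1&i2  st.MEM add.ALU  -- pair
[2] i3  ld.MEM  -- RAW+WAW r0
[3] i4&i5  and.ALU mulh.MUL  -- pair
[4] i6&i7  st.MEM or.ALU  -- pair
[5] i8  ld.MEM  -- no-port MEM/MUL
[6] i9  mulh.MUL  -- RAW r2
[7] i10&i11  sll.ALU sub.ALU  -- pair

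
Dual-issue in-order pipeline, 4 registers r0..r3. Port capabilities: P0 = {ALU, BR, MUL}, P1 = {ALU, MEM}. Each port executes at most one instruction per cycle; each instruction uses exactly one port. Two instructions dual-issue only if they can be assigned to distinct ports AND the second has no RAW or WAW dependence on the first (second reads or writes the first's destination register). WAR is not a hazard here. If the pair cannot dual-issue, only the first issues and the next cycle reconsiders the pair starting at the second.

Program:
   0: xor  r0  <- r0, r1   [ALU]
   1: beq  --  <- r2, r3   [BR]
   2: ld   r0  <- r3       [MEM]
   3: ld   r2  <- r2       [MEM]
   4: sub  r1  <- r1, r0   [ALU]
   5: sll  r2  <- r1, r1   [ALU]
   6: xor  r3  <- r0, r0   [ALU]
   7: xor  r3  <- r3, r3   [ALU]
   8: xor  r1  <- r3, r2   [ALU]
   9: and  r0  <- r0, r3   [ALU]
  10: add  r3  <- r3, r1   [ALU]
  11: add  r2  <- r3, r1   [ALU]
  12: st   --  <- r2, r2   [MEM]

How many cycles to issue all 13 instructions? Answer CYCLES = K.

0. xor+beq @i0+i1  | pair
1. ld @i2  | no-port MEM/MEM
2. ld+sub @i3+i4  | pair
3. sll+xor @i5+i6  | pair
4. xor @i7  | RAW r3
5. xor+and @i8+i9  | pair
6. add @i10  | RAW r3
7. add @i11  | RAW r2
8. st @i12  | tail

CYCLES = 9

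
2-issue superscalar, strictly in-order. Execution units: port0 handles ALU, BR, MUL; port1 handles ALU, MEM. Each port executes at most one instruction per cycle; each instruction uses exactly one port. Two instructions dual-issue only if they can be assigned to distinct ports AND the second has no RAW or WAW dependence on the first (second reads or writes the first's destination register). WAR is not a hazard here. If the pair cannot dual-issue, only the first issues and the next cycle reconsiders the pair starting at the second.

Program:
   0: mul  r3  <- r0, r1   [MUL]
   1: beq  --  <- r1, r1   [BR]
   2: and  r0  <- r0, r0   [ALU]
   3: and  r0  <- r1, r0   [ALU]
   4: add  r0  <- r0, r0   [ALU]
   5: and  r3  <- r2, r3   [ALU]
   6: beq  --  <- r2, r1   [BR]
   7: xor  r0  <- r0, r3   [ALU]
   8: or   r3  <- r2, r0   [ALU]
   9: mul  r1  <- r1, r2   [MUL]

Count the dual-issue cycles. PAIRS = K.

PAIRS = 4

0. mul.MUL @i0  | no-port MUL/BR
1. beq.BR;and.ALU @i1/i2  | pair
2. and.ALU @i3  | RAW+WAW r0
3. add.ALU;and.ALU @i4/i5  | pair
4. beq.BR;xor.ALU @i6/i7  | pair
5. or.ALU;mul.MUL @i8/i9  | pair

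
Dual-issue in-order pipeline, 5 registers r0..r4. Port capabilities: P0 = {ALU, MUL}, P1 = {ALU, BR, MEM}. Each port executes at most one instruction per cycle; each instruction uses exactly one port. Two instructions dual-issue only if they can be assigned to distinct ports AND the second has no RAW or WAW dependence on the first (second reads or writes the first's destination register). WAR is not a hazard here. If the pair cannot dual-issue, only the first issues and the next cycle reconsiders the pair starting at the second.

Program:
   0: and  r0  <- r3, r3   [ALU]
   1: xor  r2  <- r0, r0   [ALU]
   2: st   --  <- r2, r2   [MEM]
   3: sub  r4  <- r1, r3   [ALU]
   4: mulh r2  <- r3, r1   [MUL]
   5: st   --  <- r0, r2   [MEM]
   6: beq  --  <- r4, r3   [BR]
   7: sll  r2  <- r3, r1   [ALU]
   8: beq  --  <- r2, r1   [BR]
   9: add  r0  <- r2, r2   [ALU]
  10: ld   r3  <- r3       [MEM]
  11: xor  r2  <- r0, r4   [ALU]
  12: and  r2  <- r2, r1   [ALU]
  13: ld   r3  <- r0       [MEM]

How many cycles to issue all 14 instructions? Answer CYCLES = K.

CYCLES = 9

  cy0 -> i0 (and.ALU) RAW r0
  cy1 -> i1 (xor.ALU) RAW r2
  cy2 -> i2/i3 (st.MEM;sub.ALU) pair
  cy3 -> i4 (mulh.MUL) RAW r2
  cy4 -> i5 (st.MEM) no-port MEM/BR
  cy5 -> i6/i7 (beq.BR;sll.ALU) pair
  cy6 -> i8/i9 (beq.BR;add.ALU) pair
  cy7 -> i10/i11 (ld.MEM;xor.ALU) pair
  cy8 -> i12/i13 (and.ALU;ld.MEM) pair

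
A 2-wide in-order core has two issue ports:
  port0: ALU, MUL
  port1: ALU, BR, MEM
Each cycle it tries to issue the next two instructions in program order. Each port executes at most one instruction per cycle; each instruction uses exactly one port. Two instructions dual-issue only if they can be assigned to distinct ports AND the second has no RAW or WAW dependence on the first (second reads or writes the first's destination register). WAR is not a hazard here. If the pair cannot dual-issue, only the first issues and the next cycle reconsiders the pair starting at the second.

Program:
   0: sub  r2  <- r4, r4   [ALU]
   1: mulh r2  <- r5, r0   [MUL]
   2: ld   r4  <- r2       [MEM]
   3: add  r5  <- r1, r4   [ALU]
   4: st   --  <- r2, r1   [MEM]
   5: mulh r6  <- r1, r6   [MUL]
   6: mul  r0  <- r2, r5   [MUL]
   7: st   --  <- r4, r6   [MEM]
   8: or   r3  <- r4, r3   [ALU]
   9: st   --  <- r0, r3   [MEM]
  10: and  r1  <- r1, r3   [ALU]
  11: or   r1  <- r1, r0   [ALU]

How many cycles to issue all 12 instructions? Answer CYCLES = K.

t=0 i0:sub ; WAW r2
t=1 i1:mulh ; RAW r2
t=2 i2:ld ; RAW r4
t=3 i3&i4:add;st ; dual
t=4 i5:mulh ; no-port MUL/MUL
t=5 i6&i7:mul;st ; dual
t=6 i8:or ; RAW r3
t=7 i9&i10:st;and ; dual
t=8 i11:or ; tail

CYCLES = 9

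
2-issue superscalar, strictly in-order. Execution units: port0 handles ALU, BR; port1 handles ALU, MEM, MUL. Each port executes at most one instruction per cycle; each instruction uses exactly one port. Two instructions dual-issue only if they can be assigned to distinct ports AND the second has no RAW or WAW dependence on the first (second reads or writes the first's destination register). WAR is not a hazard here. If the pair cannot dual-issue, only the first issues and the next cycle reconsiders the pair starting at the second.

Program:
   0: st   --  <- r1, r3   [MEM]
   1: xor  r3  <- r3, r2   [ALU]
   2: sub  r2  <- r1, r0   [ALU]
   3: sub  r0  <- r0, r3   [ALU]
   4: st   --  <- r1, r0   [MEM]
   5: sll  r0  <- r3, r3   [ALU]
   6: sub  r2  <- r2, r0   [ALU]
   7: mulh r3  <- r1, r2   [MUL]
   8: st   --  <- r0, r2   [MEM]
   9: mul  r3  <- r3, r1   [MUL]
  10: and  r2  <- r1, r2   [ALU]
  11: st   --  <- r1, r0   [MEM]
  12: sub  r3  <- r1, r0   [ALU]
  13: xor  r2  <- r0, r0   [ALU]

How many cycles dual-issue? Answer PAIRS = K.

PAIRS = 5

c0: i0/i1 st xor  dual
c1: i2/i3 sub sub  dual
c2: i4/i5 st sll  dual
c3: i6 sub  RAW r2
c4: i7 mulh  no-port MUL/MEM
c5: i8 st  no-port MEM/MUL
c6: i9/i10 mul and  dual
c7: i11/i12 st sub  dual
c8: i13 xor  tail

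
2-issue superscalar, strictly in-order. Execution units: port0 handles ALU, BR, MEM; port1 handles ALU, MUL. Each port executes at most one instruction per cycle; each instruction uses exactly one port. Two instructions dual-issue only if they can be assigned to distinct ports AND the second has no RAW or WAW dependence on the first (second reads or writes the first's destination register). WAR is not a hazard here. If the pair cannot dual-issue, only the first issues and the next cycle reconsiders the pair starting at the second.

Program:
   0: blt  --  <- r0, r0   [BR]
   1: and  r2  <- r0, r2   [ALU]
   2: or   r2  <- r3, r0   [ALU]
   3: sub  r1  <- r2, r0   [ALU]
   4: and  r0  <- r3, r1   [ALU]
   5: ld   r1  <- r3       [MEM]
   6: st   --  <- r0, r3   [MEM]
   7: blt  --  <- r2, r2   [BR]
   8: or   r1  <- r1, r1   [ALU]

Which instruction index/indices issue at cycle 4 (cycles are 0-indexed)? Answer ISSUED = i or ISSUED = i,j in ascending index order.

ISSUED = 6

t=0 i0/i1:blt.BR+and.ALU ; 2-wide
t=1 i2:or.ALU ; RAW r2
t=2 i3:sub.ALU ; RAW r1
t=3 i4/i5:and.ALU+ld.MEM ; 2-wide
t=4 i6:st.MEM ; no-port MEM/BR
t=5 i7/i8:blt.BR+or.ALU ; 2-wide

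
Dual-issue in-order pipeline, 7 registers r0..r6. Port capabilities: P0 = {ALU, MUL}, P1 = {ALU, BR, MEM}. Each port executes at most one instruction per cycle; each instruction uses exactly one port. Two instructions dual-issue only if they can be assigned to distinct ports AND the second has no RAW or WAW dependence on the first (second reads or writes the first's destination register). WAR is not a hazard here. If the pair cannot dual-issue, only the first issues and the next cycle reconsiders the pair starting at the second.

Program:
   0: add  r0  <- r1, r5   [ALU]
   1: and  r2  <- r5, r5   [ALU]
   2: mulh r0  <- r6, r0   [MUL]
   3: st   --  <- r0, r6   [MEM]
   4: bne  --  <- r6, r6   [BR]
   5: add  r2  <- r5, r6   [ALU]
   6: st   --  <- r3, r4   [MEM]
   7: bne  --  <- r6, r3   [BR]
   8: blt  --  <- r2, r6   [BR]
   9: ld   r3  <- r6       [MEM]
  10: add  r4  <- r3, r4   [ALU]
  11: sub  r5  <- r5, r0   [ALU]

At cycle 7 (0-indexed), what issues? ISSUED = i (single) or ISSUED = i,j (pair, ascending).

  cy0 -> i0/i1 (add and) pair
  cy1 -> i2 (mulh) RAW r0
  cy2 -> i3 (st) no-port MEM/BR
  cy3 -> i4/i5 (bne add) pair
  cy4 -> i6 (st) no-port MEM/BR
  cy5 -> i7 (bne) no-port BR/BR
  cy6 -> i8 (blt) no-port BR/MEM
  cy7 -> i9 (ld) RAW r3
  cy8 -> i10/i11 (add sub) pair

ISSUED = 9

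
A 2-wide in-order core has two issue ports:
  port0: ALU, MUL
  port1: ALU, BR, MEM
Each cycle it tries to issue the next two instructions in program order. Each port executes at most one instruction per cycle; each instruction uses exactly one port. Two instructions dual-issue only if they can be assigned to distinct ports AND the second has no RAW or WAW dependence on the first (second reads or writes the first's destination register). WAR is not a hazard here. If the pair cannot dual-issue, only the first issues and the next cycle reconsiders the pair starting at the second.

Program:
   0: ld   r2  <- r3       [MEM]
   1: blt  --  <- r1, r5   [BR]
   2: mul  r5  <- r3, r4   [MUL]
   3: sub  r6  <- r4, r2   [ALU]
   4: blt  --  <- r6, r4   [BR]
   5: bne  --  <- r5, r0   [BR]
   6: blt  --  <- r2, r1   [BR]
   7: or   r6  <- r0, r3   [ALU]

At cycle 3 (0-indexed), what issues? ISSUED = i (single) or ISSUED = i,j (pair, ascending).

c0: i0 ld  no-port MEM/BR
c1: i1/i2 blt;mul  2-wide
c2: i3 sub  RAW r6
c3: i4 blt  no-port BR/BR
c4: i5 bne  no-port BR/BR
c5: i6/i7 blt;or  2-wide

ISSUED = 4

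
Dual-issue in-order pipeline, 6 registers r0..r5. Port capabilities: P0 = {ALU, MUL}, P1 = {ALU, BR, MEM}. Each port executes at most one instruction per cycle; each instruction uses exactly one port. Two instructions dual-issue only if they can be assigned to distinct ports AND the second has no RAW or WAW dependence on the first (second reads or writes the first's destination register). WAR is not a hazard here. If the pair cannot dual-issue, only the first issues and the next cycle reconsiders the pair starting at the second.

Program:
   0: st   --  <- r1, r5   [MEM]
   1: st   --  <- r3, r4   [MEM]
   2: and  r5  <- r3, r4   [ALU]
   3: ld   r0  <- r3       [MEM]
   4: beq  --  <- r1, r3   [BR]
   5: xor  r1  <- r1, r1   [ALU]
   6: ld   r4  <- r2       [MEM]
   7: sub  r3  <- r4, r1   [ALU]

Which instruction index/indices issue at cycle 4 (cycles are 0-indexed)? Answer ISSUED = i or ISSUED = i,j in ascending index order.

[0] i0  st.MEM  -- no-port MEM/MEM
[1] i1&i2  st.MEM;and.ALU  -- 2-wide
[2] i3  ld.MEM  -- no-port MEM/BR
[3] i4&i5  beq.BR;xor.ALU  -- 2-wide
[4] i6  ld.MEM  -- RAW r4
[5] i7  sub.ALU  -- tail

ISSUED = 6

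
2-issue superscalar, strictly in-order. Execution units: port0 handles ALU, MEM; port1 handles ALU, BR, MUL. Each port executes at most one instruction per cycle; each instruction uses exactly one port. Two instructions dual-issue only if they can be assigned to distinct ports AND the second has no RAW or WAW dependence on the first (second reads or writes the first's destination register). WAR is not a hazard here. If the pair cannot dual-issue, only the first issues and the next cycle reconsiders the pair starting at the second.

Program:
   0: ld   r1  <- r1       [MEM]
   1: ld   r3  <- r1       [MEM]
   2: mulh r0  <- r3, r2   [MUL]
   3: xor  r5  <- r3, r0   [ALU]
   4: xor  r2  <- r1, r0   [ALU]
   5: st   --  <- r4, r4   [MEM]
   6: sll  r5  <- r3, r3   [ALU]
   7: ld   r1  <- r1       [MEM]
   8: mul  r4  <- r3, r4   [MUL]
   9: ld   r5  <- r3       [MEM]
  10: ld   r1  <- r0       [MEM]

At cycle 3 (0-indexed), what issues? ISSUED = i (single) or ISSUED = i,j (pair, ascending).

ISSUED = 3,4

#0 head=0: ld.MEM i0 no-port MEM/MEM
#1 head=1: ld.MEM i1 RAW r3
#2 head=2: mulh.MUL i2 RAW r0
#3 head=3: xor.ALU xor.ALU i3&i4 2-wide
#4 head=5: st.MEM sll.ALU i5&i6 2-wide
#5 head=7: ld.MEM mul.MUL i7&i8 2-wide
#6 head=9: ld.MEM i9 no-port MEM/MEM
#7 head=10: ld.MEM i10 tail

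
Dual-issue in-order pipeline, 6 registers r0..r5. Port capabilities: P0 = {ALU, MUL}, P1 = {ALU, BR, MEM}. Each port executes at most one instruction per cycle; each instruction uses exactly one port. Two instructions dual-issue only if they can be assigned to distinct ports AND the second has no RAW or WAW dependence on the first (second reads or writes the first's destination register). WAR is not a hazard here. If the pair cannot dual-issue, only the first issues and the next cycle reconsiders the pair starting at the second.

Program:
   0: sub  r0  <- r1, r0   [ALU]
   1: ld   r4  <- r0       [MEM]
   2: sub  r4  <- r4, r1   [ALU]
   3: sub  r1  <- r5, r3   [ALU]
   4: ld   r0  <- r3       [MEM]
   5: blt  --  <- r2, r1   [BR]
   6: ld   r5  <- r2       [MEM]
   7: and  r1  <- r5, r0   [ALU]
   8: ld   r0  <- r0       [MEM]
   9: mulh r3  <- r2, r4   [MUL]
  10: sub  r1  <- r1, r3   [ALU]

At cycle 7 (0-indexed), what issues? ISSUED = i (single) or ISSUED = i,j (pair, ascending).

c0: i0 sub  RAW r0
c1: i1 ld  RAW+WAW r4
c2: i2,i3 sub/sub  dual
c3: i4 ld  no-port MEM/BR
c4: i5 blt  no-port BR/MEM
c5: i6 ld  RAW r5
c6: i7,i8 and/ld  dual
c7: i9 mulh  RAW r3
c8: i10 sub  tail

ISSUED = 9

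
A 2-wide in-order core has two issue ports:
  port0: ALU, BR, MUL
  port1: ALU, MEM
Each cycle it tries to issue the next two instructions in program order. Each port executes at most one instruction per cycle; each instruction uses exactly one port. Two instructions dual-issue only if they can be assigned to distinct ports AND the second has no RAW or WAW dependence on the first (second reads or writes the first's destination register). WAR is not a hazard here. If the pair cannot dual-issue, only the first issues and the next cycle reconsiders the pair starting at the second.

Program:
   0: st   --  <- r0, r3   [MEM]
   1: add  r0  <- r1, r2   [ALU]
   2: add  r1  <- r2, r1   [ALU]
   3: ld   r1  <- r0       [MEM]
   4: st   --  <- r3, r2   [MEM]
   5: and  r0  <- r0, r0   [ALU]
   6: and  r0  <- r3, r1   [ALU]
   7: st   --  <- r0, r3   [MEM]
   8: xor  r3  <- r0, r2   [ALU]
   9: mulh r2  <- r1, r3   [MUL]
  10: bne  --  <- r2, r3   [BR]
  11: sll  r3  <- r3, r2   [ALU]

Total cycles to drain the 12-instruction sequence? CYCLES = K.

CYCLES = 8

  cy0 -> i0/i1 (st.MEM;add.ALU) dual
  cy1 -> i2 (add.ALU) WAW r1
  cy2 -> i3 (ld.MEM) no-port MEM/MEM
  cy3 -> i4/i5 (st.MEM;and.ALU) dual
  cy4 -> i6 (and.ALU) RAW r0
  cy5 -> i7/i8 (st.MEM;xor.ALU) dual
  cy6 -> i9 (mulh.MUL) no-port MUL/BR
  cy7 -> i10/i11 (bne.BR;sll.ALU) dual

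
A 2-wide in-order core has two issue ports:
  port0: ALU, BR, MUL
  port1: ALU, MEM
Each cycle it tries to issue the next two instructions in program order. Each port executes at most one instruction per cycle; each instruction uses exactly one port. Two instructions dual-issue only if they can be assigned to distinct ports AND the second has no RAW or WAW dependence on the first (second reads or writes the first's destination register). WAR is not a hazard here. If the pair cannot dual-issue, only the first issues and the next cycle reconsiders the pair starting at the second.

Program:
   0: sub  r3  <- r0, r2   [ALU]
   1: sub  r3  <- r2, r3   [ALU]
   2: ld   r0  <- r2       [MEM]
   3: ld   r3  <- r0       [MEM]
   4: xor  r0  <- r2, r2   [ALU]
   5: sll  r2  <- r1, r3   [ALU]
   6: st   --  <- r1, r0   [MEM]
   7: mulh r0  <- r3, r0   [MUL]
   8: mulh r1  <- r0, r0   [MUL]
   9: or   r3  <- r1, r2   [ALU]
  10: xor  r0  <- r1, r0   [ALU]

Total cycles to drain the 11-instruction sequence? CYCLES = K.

#0 head=0: sub i0 RAW+WAW r3
#1 head=1: sub;ld i1/i2 pair
#2 head=3: ld;xor i3/i4 pair
#3 head=5: sll;st i5/i6 pair
#4 head=7: mulh i7 no-port MUL/MUL
#5 head=8: mulh i8 RAW r1
#6 head=9: or;xor i9/i10 pair

CYCLES = 7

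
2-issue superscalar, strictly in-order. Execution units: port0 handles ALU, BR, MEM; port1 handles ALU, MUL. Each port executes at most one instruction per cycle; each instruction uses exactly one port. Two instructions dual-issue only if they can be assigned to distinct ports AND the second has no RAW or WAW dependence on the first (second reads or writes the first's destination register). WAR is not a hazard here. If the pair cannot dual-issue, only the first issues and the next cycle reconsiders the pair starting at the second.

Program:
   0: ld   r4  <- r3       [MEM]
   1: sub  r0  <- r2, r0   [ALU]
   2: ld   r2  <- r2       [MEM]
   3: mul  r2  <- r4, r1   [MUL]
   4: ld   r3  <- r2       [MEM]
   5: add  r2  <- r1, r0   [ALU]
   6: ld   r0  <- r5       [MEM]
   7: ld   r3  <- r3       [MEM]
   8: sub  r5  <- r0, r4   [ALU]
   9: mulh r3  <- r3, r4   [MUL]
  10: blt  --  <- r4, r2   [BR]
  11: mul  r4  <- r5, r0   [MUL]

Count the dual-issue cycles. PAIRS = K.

#0 head=0: ld;sub i0/i1 dual
#1 head=2: ld i2 WAW r2
#2 head=3: mul i3 RAW r2
#3 head=4: ld;add i4/i5 dual
#4 head=6: ld i6 no-port MEM/MEM
#5 head=7: ld;sub i7/i8 dual
#6 head=9: mulh;blt i9/i10 dual
#7 head=11: mul i11 tail

PAIRS = 4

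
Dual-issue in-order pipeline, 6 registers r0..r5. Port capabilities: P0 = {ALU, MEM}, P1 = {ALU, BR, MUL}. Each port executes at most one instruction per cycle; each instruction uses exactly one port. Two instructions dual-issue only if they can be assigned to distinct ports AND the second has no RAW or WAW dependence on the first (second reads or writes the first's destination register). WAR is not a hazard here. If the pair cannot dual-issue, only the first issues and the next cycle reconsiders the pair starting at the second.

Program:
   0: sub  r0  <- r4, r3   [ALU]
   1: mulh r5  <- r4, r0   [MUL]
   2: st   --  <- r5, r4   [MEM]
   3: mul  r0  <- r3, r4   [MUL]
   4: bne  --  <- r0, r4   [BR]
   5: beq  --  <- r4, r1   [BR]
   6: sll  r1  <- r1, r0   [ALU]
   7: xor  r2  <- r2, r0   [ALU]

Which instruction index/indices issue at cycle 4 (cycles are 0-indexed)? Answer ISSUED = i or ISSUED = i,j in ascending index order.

[0] i0  sub.ALU  -- RAW r0
[1] i1  mulh.MUL  -- RAW r5
[2] i2&i3  st.MEM mul.MUL  -- dual
[3] i4  bne.BR  -- no-port BR/BR
[4] i5&i6  beq.BR sll.ALU  -- dual
[5] i7  xor.ALU  -- tail

ISSUED = 5,6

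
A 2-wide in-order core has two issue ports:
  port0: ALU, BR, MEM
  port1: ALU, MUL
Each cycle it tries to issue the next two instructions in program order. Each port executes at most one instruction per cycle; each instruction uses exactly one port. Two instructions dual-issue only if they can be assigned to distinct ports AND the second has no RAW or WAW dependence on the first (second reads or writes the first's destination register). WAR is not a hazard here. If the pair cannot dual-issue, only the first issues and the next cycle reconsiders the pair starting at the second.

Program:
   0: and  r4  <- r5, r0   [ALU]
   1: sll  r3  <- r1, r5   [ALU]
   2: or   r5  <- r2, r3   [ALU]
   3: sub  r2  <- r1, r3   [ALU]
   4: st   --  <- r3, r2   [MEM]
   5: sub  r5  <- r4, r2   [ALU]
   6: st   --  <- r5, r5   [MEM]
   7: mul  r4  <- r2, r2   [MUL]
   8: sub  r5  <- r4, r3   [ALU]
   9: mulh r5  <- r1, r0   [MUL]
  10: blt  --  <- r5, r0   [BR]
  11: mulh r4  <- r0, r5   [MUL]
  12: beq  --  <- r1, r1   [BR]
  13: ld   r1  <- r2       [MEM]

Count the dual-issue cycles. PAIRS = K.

  cy0 -> i0/i1 (and.ALU;sll.ALU) 2-wide
  cy1 -> i2/i3 (or.ALU;sub.ALU) 2-wide
  cy2 -> i4/i5 (st.MEM;sub.ALU) 2-wide
  cy3 -> i6/i7 (st.MEM;mul.MUL) 2-wide
  cy4 -> i8 (sub.ALU) WAW r5
  cy5 -> i9 (mulh.MUL) RAW r5
  cy6 -> i10/i11 (blt.BR;mulh.MUL) 2-wide
  cy7 -> i12 (beq.BR) no-port BR/MEM
  cy8 -> i13 (ld.MEM) tail

PAIRS = 5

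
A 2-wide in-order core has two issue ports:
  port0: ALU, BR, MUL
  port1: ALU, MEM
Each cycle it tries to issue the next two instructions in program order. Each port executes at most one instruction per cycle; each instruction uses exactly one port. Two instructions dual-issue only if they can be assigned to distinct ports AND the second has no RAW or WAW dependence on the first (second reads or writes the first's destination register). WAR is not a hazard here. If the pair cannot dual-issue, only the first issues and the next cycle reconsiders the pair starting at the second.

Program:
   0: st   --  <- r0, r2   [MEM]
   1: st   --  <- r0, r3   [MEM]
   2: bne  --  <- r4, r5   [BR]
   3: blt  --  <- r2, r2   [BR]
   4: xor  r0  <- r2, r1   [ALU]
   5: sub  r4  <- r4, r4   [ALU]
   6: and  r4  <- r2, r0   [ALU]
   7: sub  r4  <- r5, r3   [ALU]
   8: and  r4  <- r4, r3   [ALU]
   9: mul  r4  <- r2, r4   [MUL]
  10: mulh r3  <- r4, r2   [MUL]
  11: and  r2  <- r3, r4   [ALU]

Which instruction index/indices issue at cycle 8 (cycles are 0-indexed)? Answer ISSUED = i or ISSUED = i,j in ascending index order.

ISSUED = 10

#0 head=0: st i0 no-port MEM/MEM
#1 head=1: st/bne i1/i2 dual
#2 head=3: blt/xor i3/i4 dual
#3 head=5: sub i5 WAW r4
#4 head=6: and i6 WAW r4
#5 head=7: sub i7 RAW+WAW r4
#6 head=8: and i8 RAW+WAW r4
#7 head=9: mul i9 no-port MUL/MUL
#8 head=10: mulh i10 RAW r3
#9 head=11: and i11 tail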